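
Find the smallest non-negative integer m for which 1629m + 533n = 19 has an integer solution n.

125

gcd(1629, 533) = 1 (Euclid: 1629 = 3·533 + 30; 533 = 17·30 + 23; 30 = 1·23 + 7; 23 = 3·7 + 2; 7 = 3·2 + 1; 2 = 2·1 + 0), and 1 | 19.
Extended Euclid: 1629·(231) + 533·(-706) = 1. Scale by 19: m₀ = 4389.
General solution m = m₀ + 533t; reducing mod 533 gives m = 125 (and n = -382).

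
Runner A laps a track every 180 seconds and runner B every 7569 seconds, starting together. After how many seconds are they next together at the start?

180 = 2² · 3² · 5; 7569 = 3² · 29²
max exponents: 2² · 3² · 5 · 29² = 151380

151380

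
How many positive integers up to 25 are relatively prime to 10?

Prime factors of 10: 2, 5. Count integers ≤ 25 divisible by none of them.
By inclusion–exclusion: 25 − ⌊25/2⌋ − ⌊25/5⌋ + ⌊25/10⌋ = 10.

10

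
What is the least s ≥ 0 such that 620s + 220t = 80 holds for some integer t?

9

Euclid: 620 = 2·220 + 180; 220 = 1·180 + 40; 180 = 4·40 + 20; 40 = 2·20 + 0 → gcd = 20; 80 = 20·4.
Back-substitution yields 620·(5) + 220·(-14) = 20, so one solution is s = 5·4 = 20, t = -14·4 = -56.
Solutions in s differ by 220/20 = 11; the one in [0, 11) is 20 mod 11 = 9.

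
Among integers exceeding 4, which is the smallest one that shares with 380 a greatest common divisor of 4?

8

Multiples of 4 above 4: 4·2, 4·3, … . Need the cofactor coprime to 380/4 = 95.
Checking s = 2, 3, … the first with gcd(s, 95) = 1 is s = 2, giving 8.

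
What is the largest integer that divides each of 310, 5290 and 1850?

10

310 = 2 · 5 · 31; 5290 = 2 · 5 · 23²; 1850 = 2 · 5² · 37
gcd takes min exponent of each prime: 2 · 5 = 10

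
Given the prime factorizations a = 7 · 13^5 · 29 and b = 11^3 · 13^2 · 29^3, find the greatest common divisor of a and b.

min exponent per shared prime: 13^2 · 29 = 4901

4901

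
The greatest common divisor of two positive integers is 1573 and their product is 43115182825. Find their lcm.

Since gcd(a,b)·lcm(a,b) = ab, lcm = 43115182825/1573 = 27409525.

27409525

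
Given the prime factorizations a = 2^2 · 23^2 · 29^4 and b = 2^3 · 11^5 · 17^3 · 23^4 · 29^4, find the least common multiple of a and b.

1252862794883185357784

max exponent per prime: 2^3 · 11^5 · 17^3 · 23^4 · 29^4 = 1252862794883185357784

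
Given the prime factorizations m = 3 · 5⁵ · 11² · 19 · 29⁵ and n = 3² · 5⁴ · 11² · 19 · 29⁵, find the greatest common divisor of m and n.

min exponent per shared prime: 3 · 5⁴ · 11² · 19 · 29⁵ = 88415871658125

88415871658125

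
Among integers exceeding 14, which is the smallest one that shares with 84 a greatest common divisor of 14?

gcd(a, 84) = 14 forces 14 | a; write a = 14s. Then gcd(14s, 14·6) = 14·gcd(s, 6), so need gcd(s, 6) = 1.
14s > 14 gives s ≥ 2. The least s ≥ 2 coprime to 6 is 5, so a = 14·5 = 70.

70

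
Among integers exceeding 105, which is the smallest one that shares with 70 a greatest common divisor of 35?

175

Multiples of 35 above 105: 35·4, 35·5, … . Need the cofactor coprime to 70/35 = 2.
Checking s = 4, 5, … the first with gcd(s, 2) = 1 is s = 5, giving 175.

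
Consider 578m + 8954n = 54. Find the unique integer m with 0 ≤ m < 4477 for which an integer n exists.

gcd(578, 8954) = 2 (Euclid: 8954 = 15·578 + 284; 578 = 2·284 + 10; 284 = 28·10 + 4; 10 = 2·4 + 2; 4 = 2·2 + 0), and 2 | 54.
Extended Euclid: 578·(1797) + 8954·(-116) = 2. Scale by 27: m₀ = 48519.
General solution m = m₀ + 4477t; reducing mod 4477 gives m = 3749 (and n = -242).

3749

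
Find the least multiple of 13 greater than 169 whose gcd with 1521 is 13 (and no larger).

1521 = 13·117. Any m with gcd(m, 1521) = 13 is a multiple of 13, say 13s, with s coprime to 117.
Need s > 169/13, so s ≥ 14. First s ≥ 14 with gcd(s, 117) = 1 is s = 14. Thus m = 13·14 = 182.

182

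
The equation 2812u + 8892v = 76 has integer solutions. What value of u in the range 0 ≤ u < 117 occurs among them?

19

gcd(2812, 8892) = 76 (Euclid: 8892 = 3·2812 + 456; 2812 = 6·456 + 76; 456 = 6·76 + 0), and 76 | 76.
Extended Euclid: 2812·(19) + 8892·(-6) = 76. Scale by 1: u₀ = 19.
General solution u = u₀ + 117t; reducing mod 117 gives u = 19 (and v = -6).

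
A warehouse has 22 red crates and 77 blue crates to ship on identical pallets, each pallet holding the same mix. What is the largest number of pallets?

22 = 2 · 11
77 = 7 · 11
Common: 11 = 11

11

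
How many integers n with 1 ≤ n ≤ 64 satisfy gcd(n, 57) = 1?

41

57 = 3·19. Inclusion–exclusion on these primes:
64 − ⌊64/3⌋ − ⌊64/19⌋ + ⌊64/57⌋ = 41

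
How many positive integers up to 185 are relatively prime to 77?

77 = 7·11. Inclusion–exclusion on these primes:
185 − ⌊185/7⌋ − ⌊185/11⌋ + ⌊185/77⌋ = 145

145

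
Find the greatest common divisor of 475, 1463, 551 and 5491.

19

gcd(475, 1463): 1463 = 3·475 + 38; 475 = 12·38 + 19; 38 = 2·19 + 0 → 19
gcd(19, 551): 551 = 29·19 + 0 → 19
gcd(19, 5491): 5491 = 289·19 + 0 → 19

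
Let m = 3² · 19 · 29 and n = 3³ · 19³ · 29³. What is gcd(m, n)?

min exponent per shared prime: 3² · 19 · 29 = 4959

4959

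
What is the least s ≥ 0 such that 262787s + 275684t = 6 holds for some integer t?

246506

gcd(262787, 275684) = 1 (Euclid: 275684 = 1·262787 + 12897; 262787 = 20·12897 + 4847; 12897 = 2·4847 + 3203; 4847 = 1·3203 + 1644; 3203 = 1·1644 + 1559; 1644 = 1·1559 + 85; 1559 = 18·85 + 29; 85 = 2·29 + 27; 29 = 1·27 + 2; 27 = 13·2 + 1; 2 = 2·1 + 0), and 1 | 6.
Extended Euclid: 262787·(132979) + 275684·(-126758) = 1. Scale by 6: s₀ = 797874.
General solution s = s₀ + 275684k; reducing mod 275684 gives s = 246506 (and t = -234974).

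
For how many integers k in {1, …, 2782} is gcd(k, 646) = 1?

1240

Prime factors of 646: 2, 17, 19. Count integers ≤ 2782 divisible by none of them.
By inclusion–exclusion: 2782 − ⌊2782/2⌋ − ⌊2782/17⌋ − ⌊2782/19⌋ + ⌊2782/34⌋ + ⌊2782/38⌋ + ⌊2782/323⌋ − ⌊2782/646⌋ = 1240.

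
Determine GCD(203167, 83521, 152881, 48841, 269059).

289

gcd(203167, 83521): 203167 = 2·83521 + 36125; 83521 = 2·36125 + 11271; 36125 = 3·11271 + 2312; 11271 = 4·2312 + 2023; 2312 = 1·2023 + 289; 2023 = 7·289 + 0 → 289
gcd(289, 152881): 152881 = 529·289 + 0 → 289
gcd(289, 48841): 48841 = 169·289 + 0 → 289
gcd(289, 269059): 269059 = 931·289 + 0 → 289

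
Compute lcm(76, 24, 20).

2280

76 = 2² · 19; 24 = 2³ · 3; 20 = 2² · 5
lcm takes max exponent of each prime: 2³ · 3 · 5 · 19 = 2280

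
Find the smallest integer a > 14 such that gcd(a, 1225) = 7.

Multiples of 7 above 14: 7·3, 7·4, … . Need the cofactor coprime to 1225/7 = 175.
Checking s = 3, 4, … the first with gcd(s, 175) = 1 is s = 3, giving 21.

21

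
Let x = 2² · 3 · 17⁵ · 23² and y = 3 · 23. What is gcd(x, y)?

69

min exponent per shared prime: 3 · 23 = 69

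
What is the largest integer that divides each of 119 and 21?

119 = 7 · 17
21 = 3 · 7
Common: 7 = 7

7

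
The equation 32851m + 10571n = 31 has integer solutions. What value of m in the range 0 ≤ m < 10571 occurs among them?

Euclid: 32851 = 3·10571 + 1138; 10571 = 9·1138 + 329; 1138 = 3·329 + 151; 329 = 2·151 + 27; 151 = 5·27 + 16; 27 = 1·16 + 11; 16 = 1·11 + 5; 11 = 2·5 + 1; 5 = 5·1 + 0 → gcd = 1; 31 = 1·31.
Back-substitution yields 32851·(-1960) + 10571·(6091) = 1, so one solution is m = -1960·31 = -60760, n = 6091·31 = 188821.
Solutions in m differ by 10571/1 = 10571; the one in [0, 10571) is -60760 mod 10571 = 2666.

2666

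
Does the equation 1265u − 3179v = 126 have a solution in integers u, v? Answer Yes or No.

No

By Bézout, 1265u − 3179v = 126 has integer solutions iff gcd(1265, 3179) | 126.
Euclid: 3179 = 2·1265 + 649; 1265 = 1·649 + 616; 649 = 1·616 + 33; 616 = 18·33 + 22; 33 = 1·22 + 11; 22 = 2·11 + 0. gcd = 11; 126 mod 11 = 5. No.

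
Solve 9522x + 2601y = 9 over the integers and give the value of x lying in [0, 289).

115

Reduce mod 2601: 9522x ≡ 9 (mod 2601). With g = gcd(9522, 2601) = 9 dividing 9, divide through: 1058x ≡ 1 (mod 289).
Since gcd(1058, 289) = 1, x ≡ 1·(1058)⁻¹ ≡ 115 (mod 289). Smallest non-negative: 115.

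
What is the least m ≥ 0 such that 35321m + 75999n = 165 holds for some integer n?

5547

Euclid: 75999 = 2·35321 + 5357; 35321 = 6·5357 + 3179; 5357 = 1·3179 + 2178; 3179 = 1·2178 + 1001; 2178 = 2·1001 + 176; 1001 = 5·176 + 121; 176 = 1·121 + 55; 121 = 2·55 + 11; 55 = 5·11 + 0 → gcd = 11; 165 = 11·15.
Back-substitution yields 35321·(1291) + 75999·(-600) = 11, so one solution is m = 1291·15 = 19365, n = -600·15 = -9000.
Solutions in m differ by 75999/11 = 6909; the one in [0, 6909) is 19365 mod 6909 = 5547.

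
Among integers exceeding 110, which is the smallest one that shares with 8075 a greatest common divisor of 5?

115

8075 = 5·1615. Any a with gcd(a, 8075) = 5 is a multiple of 5, say 5s, with s coprime to 1615.
Need s > 110/5, so s ≥ 23. First s ≥ 23 with gcd(s, 1615) = 1 is s = 23. Thus a = 5·23 = 115.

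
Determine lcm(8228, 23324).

2822204

8228 = 2² · 11² · 17; 23324 = 2² · 7³ · 17
max exponents: 2² · 7³ · 11² · 17 = 2822204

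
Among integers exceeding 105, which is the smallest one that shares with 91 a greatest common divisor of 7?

112

91 = 7·13. Any a with gcd(a, 91) = 7 is a multiple of 7, say 7s, with s coprime to 13.
Need s > 105/7, so s ≥ 16. First s ≥ 16 with gcd(s, 13) = 1 is s = 16. Thus a = 7·16 = 112.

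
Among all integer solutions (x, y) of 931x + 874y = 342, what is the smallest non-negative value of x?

6

gcd(931, 874) = 19 (Euclid: 931 = 1·874 + 57; 874 = 15·57 + 19; 57 = 3·19 + 0), and 19 | 342.
Extended Euclid: 931·(-15) + 874·(16) = 19. Scale by 18: x₀ = -270.
General solution x = x₀ + 46t; reducing mod 46 gives x = 6 (and y = -6).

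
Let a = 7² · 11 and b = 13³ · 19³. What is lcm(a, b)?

max exponent per prime: 7² · 11 · 13³ · 19³ = 8122311197

8122311197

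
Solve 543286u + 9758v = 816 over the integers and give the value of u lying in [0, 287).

9

gcd(543286, 9758) = 34 (Euclid: 543286 = 55·9758 + 6596; 9758 = 1·6596 + 3162; 6596 = 2·3162 + 272; 3162 = 11·272 + 170; 272 = 1·170 + 102; 170 = 1·102 + 68; 102 = 1·68 + 34; 68 = 2·34 + 0), and 34 | 816.
Extended Euclid: 543286·(108) + 9758·(-6013) = 34. Scale by 24: u₀ = 2592.
General solution u = u₀ + 287t; reducing mod 287 gives u = 9 (and v = -501).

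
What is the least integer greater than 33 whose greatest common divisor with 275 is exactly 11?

Multiples of 11 above 33: 11·4, 11·5, … . Need the cofactor coprime to 275/11 = 25.
Checking s = 4, 5, … the first with gcd(s, 25) = 1 is s = 4, giving 44.

44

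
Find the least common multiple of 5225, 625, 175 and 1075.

39318125

5225 = 5² · 11 · 19; 625 = 5⁴; 175 = 5² · 7; 1075 = 5² · 43
lcm takes max exponent of each prime: 5⁴ · 7 · 11 · 19 · 43 = 39318125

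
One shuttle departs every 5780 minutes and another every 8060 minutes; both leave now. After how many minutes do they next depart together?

2329340

5780 = 2² · 5 · 17²; 8060 = 2² · 5 · 13 · 31
max exponents: 2² · 5 · 13 · 17² · 31 = 2329340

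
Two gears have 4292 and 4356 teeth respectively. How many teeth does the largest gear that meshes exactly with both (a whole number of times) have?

Euclid: 4356 = 1·4292 + 64; 4292 = 67·64 + 4; 64 = 16·4 + 0. Last nonzero remainder: 4.

4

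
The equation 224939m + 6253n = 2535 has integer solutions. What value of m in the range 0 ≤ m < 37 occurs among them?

Reduce mod 6253: 224939m ≡ 2535 (mod 6253). With g = gcd(224939, 6253) = 169 dividing 2535, divide through: 1331m ≡ 15 (mod 37).
Since gcd(1331, 37) = 1, m ≡ 15·(1331)⁻¹ ≡ 22 (mod 37). Smallest non-negative: 22.

22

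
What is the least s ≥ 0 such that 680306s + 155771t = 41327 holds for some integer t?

gcd(680306, 155771) = 3179 (Euclid: 680306 = 4·155771 + 57222; 155771 = 2·57222 + 41327; 57222 = 1·41327 + 15895; 41327 = 2·15895 + 9537; 15895 = 1·9537 + 6358; 9537 = 1·6358 + 3179; 6358 = 2·3179 + 0), and 3179 | 41327.
Extended Euclid: 680306·(-19) + 155771·(83) = 3179. Scale by 13: s₀ = -247.
General solution s = s₀ + 49k; reducing mod 49 gives s = 47 (and t = -205).

47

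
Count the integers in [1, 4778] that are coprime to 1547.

1547 = 7·13·17. Inclusion–exclusion on these primes:
4778 − ⌊4778/7⌋ − ⌊4778/13⌋ − ⌊4778/17⌋ + ⌊4778/91⌋ + ⌊4778/119⌋ + ⌊4778/221⌋ − ⌊4778/1547⌋ = 3558

3558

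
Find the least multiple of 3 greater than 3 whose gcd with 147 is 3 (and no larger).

147 = 3·49. Any k with gcd(k, 147) = 3 is a multiple of 3, say 3s, with s coprime to 49.
Need s > 3/3, so s ≥ 2. First s ≥ 2 with gcd(s, 49) = 1 is s = 2. Thus k = 3·2 = 6.

6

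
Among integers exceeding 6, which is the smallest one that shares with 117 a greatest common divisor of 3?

117 = 3·39. Any m with gcd(m, 117) = 3 is a multiple of 3, say 3s, with s coprime to 39.
Need s > 6/3, so s ≥ 3. First s ≥ 3 with gcd(s, 39) = 1 is s = 4. Thus m = 3·4 = 12.

12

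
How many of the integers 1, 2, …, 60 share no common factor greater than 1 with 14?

26

14 = 2·7. Inclusion–exclusion on these primes:
60 − ⌊60/2⌋ − ⌊60/7⌋ + ⌊60/14⌋ = 26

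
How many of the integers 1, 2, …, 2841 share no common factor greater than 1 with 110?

110 = 2·5·11. Inclusion–exclusion on these primes:
2841 − ⌊2841/2⌋ − ⌊2841/5⌋ − ⌊2841/11⌋ + ⌊2841/10⌋ + ⌊2841/22⌋ + ⌊2841/55⌋ − ⌊2841/110⌋ = 1034

1034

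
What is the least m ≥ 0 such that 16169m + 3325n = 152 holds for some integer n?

58

gcd(16169, 3325) = 19 (Euclid: 16169 = 4·3325 + 2869; 3325 = 1·2869 + 456; 2869 = 6·456 + 133; 456 = 3·133 + 57; 133 = 2·57 + 19; 57 = 3·19 + 0), and 19 | 152.
Extended Euclid: 16169·(51) + 3325·(-248) = 19. Scale by 8: m₀ = 408.
General solution m = m₀ + 175t; reducing mod 175 gives m = 58 (and n = -282).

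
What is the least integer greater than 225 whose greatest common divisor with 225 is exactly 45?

Multiples of 45 above 225: 45·6, 45·7, … . Need the cofactor coprime to 225/45 = 5.
Checking s = 6, 7, … the first with gcd(s, 5) = 1 is s = 6, giving 270.

270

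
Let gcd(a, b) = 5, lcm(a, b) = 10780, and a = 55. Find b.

Using ab = gcd(a,b)·lcm(a,b) = 5·10780 = 53900, we get b = 53900/55 = 980.

980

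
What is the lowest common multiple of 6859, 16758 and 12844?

2044777644

lcm(6859, 16758) = 6859·16758/gcd = 114943122/19 = 6049638
lcm(6049638, 12844) = 6049638·12844/gcd = 77701550472/38 = 2044777644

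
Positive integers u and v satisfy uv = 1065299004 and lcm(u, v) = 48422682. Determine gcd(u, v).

gcd·lcm = product, so gcd = 1065299004/48422682 = 22.

22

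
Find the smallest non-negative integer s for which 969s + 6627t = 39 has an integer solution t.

554

Euclid: 6627 = 6·969 + 813; 969 = 1·813 + 156; 813 = 5·156 + 33; 156 = 4·33 + 24; 33 = 1·24 + 9; 24 = 2·9 + 6; 9 = 1·6 + 3; 6 = 2·3 + 0 → gcd = 3; 39 = 3·13.
Back-substitution yields 969·(-807) + 6627·(118) = 3, so one solution is s = -807·13 = -10491, t = 118·13 = 1534.
Solutions in s differ by 6627/3 = 2209; the one in [0, 2209) is -10491 mod 2209 = 554.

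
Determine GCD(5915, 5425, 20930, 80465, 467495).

5915 = 5 · 7 · 13²; 5425 = 5² · 7 · 31; 20930 = 2 · 5 · 7 · 13 · 23; 80465 = 5 · 7 · 11² · 19; 467495 = 5 · 7 · 19² · 37
gcd takes min exponent of each prime: 5 · 7 = 35

35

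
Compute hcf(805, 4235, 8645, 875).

gcd(805, 4235): 4235 = 5·805 + 210; 805 = 3·210 + 175; 210 = 1·175 + 35; 175 = 5·35 + 0 → 35
gcd(35, 8645): 8645 = 247·35 + 0 → 35
gcd(35, 875): 875 = 25·35 + 0 → 35

35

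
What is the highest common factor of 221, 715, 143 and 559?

gcd(221, 715): 715 = 3·221 + 52; 221 = 4·52 + 13; 52 = 4·13 + 0 → 13
gcd(13, 143): 143 = 11·13 + 0 → 13
gcd(13, 559): 559 = 43·13 + 0 → 13

13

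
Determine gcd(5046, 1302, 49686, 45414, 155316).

6

gcd(5046, 1302): 5046 = 3·1302 + 1140; 1302 = 1·1140 + 162; 1140 = 7·162 + 6; 162 = 27·6 + 0 → 6
gcd(6, 49686): 49686 = 8281·6 + 0 → 6
gcd(6, 45414): 45414 = 7569·6 + 0 → 6
gcd(6, 155316): 155316 = 25886·6 + 0 → 6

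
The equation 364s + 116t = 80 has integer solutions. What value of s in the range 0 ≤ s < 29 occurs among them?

5

gcd(364, 116) = 4 (Euclid: 364 = 3·116 + 16; 116 = 7·16 + 4; 16 = 4·4 + 0), and 4 | 80.
Extended Euclid: 364·(-7) + 116·(22) = 4. Scale by 20: s₀ = -140.
General solution s = s₀ + 29k; reducing mod 29 gives s = 5 (and t = -15).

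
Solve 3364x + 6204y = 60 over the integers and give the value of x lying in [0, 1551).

1125

Reduce mod 6204: 3364x ≡ 60 (mod 6204). With g = gcd(3364, 6204) = 4 dividing 60, divide through: 841x ≡ 15 (mod 1551).
Since gcd(841, 1551) = 1, x ≡ 15·(841)⁻¹ ≡ 1125 (mod 1551). Smallest non-negative: 1125.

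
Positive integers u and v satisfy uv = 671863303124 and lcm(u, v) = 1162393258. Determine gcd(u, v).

578

From gcd × lcm = uv: gcd = 671863303124 / 1162393258 = 578.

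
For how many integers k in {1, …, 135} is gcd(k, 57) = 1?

57 = 3·19. Inclusion–exclusion on these primes:
135 − ⌊135/3⌋ − ⌊135/19⌋ + ⌊135/57⌋ = 85

85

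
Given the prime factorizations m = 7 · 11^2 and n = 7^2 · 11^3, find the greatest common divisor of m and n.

847

min exponent per shared prime: 7 · 11^2 = 847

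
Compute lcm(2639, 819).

gcd first: 2639 = 3·819 + 182; 819 = 4·182 + 91; 182 = 2·91 + 0 → gcd = 91
lcm = 2639·819/gcd = 2161341/91 = 23751

23751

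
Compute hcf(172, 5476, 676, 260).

gcd(172, 5476): 5476 = 31·172 + 144; 172 = 1·144 + 28; 144 = 5·28 + 4; 28 = 7·4 + 0 → 4
gcd(4, 676): 676 = 169·4 + 0 → 4
gcd(4, 260): 260 = 65·4 + 0 → 4

4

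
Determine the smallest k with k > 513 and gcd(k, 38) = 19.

551

Multiples of 19 above 513: 19·28, 19·29, … . Need the cofactor coprime to 38/19 = 2.
Checking s = 28, 29, … the first with gcd(s, 2) = 1 is s = 29, giving 551.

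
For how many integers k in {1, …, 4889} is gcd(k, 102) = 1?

102 = 2·3·17. Inclusion–exclusion on these primes:
4889 − ⌊4889/2⌋ − ⌊4889/3⌋ − ⌊4889/17⌋ + ⌊4889/6⌋ + ⌊4889/34⌋ + ⌊4889/51⌋ − ⌊4889/102⌋ = 1534

1534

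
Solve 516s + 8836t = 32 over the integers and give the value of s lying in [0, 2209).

Reduce mod 8836: 516s ≡ 32 (mod 8836). With g = gcd(516, 8836) = 4 dividing 32, divide through: 129s ≡ 8 (mod 2209).
Since gcd(129, 2209) = 1, s ≡ 8·(129)⁻¹ ≡ 1096 (mod 2209). Smallest non-negative: 1096.

1096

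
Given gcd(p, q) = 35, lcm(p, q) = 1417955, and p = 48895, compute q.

1015

p·q = gcd·lcm = 35·1417955 = 49628425, so q = 49628425/48895 = 1015.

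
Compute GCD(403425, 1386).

403425 = 3² · 5² · 11 · 163
1386 = 2 · 3² · 7 · 11
Common: 3² · 11 = 99

99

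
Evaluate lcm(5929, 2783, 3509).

5929 = 7² · 11²; 2783 = 11² · 23; 3509 = 11² · 29
lcm takes max exponent of each prime: 7² · 11² · 23 · 29 = 3954643

3954643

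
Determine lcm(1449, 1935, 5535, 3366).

14331233070

1449 = 3² · 7 · 23; 1935 = 3² · 5 · 43; 5535 = 3³ · 5 · 41; 3366 = 2 · 3² · 11 · 17
lcm takes max exponent of each prime: 2 · 3³ · 5 · 7 · 11 · 17 · 23 · 41 · 43 = 14331233070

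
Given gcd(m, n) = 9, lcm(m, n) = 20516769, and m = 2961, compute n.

m·n = gcd·lcm = 9·20516769 = 184650921, so n = 184650921/2961 = 62361.

62361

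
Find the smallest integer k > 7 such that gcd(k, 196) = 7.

196 = 7·28. Any k with gcd(k, 196) = 7 is a multiple of 7, say 7s, with s coprime to 28.
Need s > 7/7, so s ≥ 2. First s ≥ 2 with gcd(s, 28) = 1 is s = 3. Thus k = 7·3 = 21.

21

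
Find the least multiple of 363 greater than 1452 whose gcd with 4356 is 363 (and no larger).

Multiples of 363 above 1452: 363·5, 363·6, … . Need the cofactor coprime to 4356/363 = 12.
Checking s = 5, 6, … the first with gcd(s, 12) = 1 is s = 5, giving 1815.

1815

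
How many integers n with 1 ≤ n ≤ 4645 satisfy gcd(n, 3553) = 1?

3765

3553 = 11·17·19. Inclusion–exclusion on these primes:
4645 − ⌊4645/11⌋ − ⌊4645/17⌋ − ⌊4645/19⌋ + ⌊4645/187⌋ + ⌊4645/209⌋ + ⌊4645/323⌋ − ⌊4645/3553⌋ = 3765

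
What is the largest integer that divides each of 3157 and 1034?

11

Euclid: 3157 = 3·1034 + 55; 1034 = 18·55 + 44; 55 = 1·44 + 11; 44 = 4·11 + 0. Last nonzero remainder: 11.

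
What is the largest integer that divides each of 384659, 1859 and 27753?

11

gcd(384659, 1859): 384659 = 206·1859 + 1705; 1859 = 1·1705 + 154; 1705 = 11·154 + 11; 154 = 14·11 + 0 → 11
gcd(11, 27753): 27753 = 2523·11 + 0 → 11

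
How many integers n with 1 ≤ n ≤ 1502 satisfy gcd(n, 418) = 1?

Prime factors of 418: 2, 11, 19. Count integers ≤ 1502 divisible by none of them.
By inclusion–exclusion: 1502 − ⌊1502/2⌋ − ⌊1502/11⌋ − ⌊1502/19⌋ + ⌊1502/22⌋ + ⌊1502/38⌋ + ⌊1502/209⌋ − ⌊1502/418⌋ = 647.

647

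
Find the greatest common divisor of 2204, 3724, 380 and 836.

gcd(2204, 3724): 3724 = 1·2204 + 1520; 2204 = 1·1520 + 684; 1520 = 2·684 + 152; 684 = 4·152 + 76; 152 = 2·76 + 0 → 76
gcd(76, 380): 380 = 5·76 + 0 → 76
gcd(76, 836): 836 = 11·76 + 0 → 76

76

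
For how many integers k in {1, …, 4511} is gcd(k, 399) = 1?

Prime factors of 399: 3, 7, 19. Count integers ≤ 4511 divisible by none of them.
By inclusion–exclusion: 4511 − ⌊4511/3⌋ − ⌊4511/7⌋ − ⌊4511/19⌋ + ⌊4511/21⌋ + ⌊4511/57⌋ + ⌊4511/133⌋ − ⌊4511/399⌋ = 2442.

2442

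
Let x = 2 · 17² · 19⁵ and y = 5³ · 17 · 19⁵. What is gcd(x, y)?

min exponent per shared prime: 17 · 19⁵ = 42093683

42093683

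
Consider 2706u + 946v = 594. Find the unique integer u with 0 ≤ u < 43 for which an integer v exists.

Euclid: 2706 = 2·946 + 814; 946 = 1·814 + 132; 814 = 6·132 + 22; 132 = 6·22 + 0 → gcd = 22; 594 = 22·27.
Back-substitution yields 2706·(7) + 946·(-20) = 22, so one solution is u = 7·27 = 189, v = -20·27 = -540.
Solutions in u differ by 946/22 = 43; the one in [0, 43) is 189 mod 43 = 17.

17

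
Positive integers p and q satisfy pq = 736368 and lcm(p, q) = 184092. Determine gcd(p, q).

4

gcd·lcm = product, so gcd = 736368/184092 = 4.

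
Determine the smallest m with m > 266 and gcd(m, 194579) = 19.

285

gcd(m, 194579) = 19 forces 19 | m; write m = 19s. Then gcd(19s, 19·10241) = 19·gcd(s, 10241), so need gcd(s, 10241) = 1.
19s > 266 gives s ≥ 15. The least s ≥ 15 coprime to 10241 is 15, so m = 19·15 = 285.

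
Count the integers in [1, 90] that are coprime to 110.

110 = 2·5·11. Inclusion–exclusion on these primes:
90 − ⌊90/2⌋ − ⌊90/5⌋ − ⌊90/11⌋ + ⌊90/10⌋ + ⌊90/22⌋ + ⌊90/55⌋ − ⌊90/110⌋ = 33

33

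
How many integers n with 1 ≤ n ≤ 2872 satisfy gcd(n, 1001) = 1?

2067

Prime factors of 1001: 7, 11, 13. Count integers ≤ 2872 divisible by none of them.
By inclusion–exclusion: 2872 − ⌊2872/7⌋ − ⌊2872/11⌋ − ⌊2872/13⌋ + ⌊2872/77⌋ + ⌊2872/91⌋ + ⌊2872/143⌋ − ⌊2872/1001⌋ = 2067.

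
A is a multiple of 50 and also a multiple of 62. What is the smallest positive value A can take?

1550

gcd first: 62 = 1·50 + 12; 50 = 4·12 + 2; 12 = 6·2 + 0 → gcd = 2
lcm = 50·62/gcd = 3100/2 = 1550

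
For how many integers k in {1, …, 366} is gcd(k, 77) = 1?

77 = 7·11. Inclusion–exclusion on these primes:
366 − ⌊366/7⌋ − ⌊366/11⌋ + ⌊366/77⌋ = 285

285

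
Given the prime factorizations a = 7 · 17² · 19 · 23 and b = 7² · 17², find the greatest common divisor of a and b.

2023

min exponent per shared prime: 7 · 17² = 2023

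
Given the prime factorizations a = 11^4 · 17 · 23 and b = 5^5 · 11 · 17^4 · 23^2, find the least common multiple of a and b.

2021492432403125

max exponent per prime: 5^5 · 11^4 · 17^4 · 23^2 = 2021492432403125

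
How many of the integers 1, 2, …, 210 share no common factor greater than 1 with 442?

91

442 = 2·13·17. Inclusion–exclusion on these primes:
210 − ⌊210/2⌋ − ⌊210/13⌋ − ⌊210/17⌋ + ⌊210/26⌋ + ⌊210/34⌋ + ⌊210/221⌋ − ⌊210/442⌋ = 91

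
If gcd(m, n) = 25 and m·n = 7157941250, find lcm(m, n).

286317650

gcd·lcm = product, so lcm = 7157941250/25 = 286317650.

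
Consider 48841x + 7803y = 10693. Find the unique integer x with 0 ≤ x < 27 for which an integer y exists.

13

Euclid: 48841 = 6·7803 + 2023; 7803 = 3·2023 + 1734; 2023 = 1·1734 + 289; 1734 = 6·289 + 0 → gcd = 289; 10693 = 289·37.
Back-substitution yields 48841·(4) + 7803·(-25) = 289, so one solution is x = 4·37 = 148, y = -25·37 = -925.
Solutions in x differ by 7803/289 = 27; the one in [0, 27) is 148 mod 27 = 13.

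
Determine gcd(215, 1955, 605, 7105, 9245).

gcd(215, 1955): 1955 = 9·215 + 20; 215 = 10·20 + 15; 20 = 1·15 + 5; 15 = 3·5 + 0 → 5
gcd(5, 605): 605 = 121·5 + 0 → 5
gcd(5, 7105): 7105 = 1421·5 + 0 → 5
gcd(5, 9245): 9245 = 1849·5 + 0 → 5

5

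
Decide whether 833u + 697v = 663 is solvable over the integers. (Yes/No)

Yes

By Bézout, 833u + 697v = 663 has integer solutions iff gcd(833, 697) | 663.
Euclid: 833 = 1·697 + 136; 697 = 5·136 + 17; 136 = 8·17 + 0. gcd = 17; 663 mod 17 = 0. Yes.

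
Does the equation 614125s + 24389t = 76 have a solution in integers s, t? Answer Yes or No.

Yes

By Bézout, 614125s + 24389t = 76 has integer solutions iff gcd(614125, 24389) | 76.
Euclid: 614125 = 25·24389 + 4400; 24389 = 5·4400 + 2389; 4400 = 1·2389 + 2011; 2389 = 1·2011 + 378; 2011 = 5·378 + 121; 378 = 3·121 + 15; 121 = 8·15 + 1; 15 = 15·1 + 0. gcd = 1; 76 mod 1 = 0. Yes.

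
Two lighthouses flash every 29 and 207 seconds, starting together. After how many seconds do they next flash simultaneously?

gcd first: 207 = 7·29 + 4; 29 = 7·4 + 1; 4 = 4·1 + 0 → gcd = 1
lcm = 29·207/gcd = 6003/1 = 6003

6003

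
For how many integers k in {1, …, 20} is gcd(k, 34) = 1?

9

34 = 2·17. Inclusion–exclusion on these primes:
20 − ⌊20/2⌋ − ⌊20/17⌋ + ⌊20/34⌋ = 9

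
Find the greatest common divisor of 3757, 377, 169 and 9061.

13

gcd(3757, 377): 3757 = 9·377 + 364; 377 = 1·364 + 13; 364 = 28·13 + 0 → 13
gcd(13, 169): 169 = 13·13 + 0 → 13
gcd(13, 9061): 9061 = 697·13 + 0 → 13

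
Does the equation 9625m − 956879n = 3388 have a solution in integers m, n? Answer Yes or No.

By Bézout, 9625m − 956879n = 3388 has integer solutions iff gcd(9625, 956879) | 3388.
Euclid: 956879 = 99·9625 + 4004; 9625 = 2·4004 + 1617; 4004 = 2·1617 + 770; 1617 = 2·770 + 77; 770 = 10·77 + 0. gcd = 77; 3388 mod 77 = 0. Yes.

Yes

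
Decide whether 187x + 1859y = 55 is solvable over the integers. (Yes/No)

gcd(187, 1859): 1859 = 9·187 + 176; 187 = 1·176 + 11; 176 = 16·11 + 0 → 11
11 divides 55, so a solution exists.

Yes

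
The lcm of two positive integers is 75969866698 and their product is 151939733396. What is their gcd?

2

From gcd × lcm = pq: gcd = 151939733396 / 75969866698 = 2.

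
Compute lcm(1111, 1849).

1111 = 11 · 101; 1849 = 43²
max exponents: 11 · 43² · 101 = 2054239

2054239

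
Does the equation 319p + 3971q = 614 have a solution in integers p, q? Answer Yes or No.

No

By Bézout, 319p + 3971q = 614 has integer solutions iff gcd(319, 3971) | 614.
Euclid: 3971 = 12·319 + 143; 319 = 2·143 + 33; 143 = 4·33 + 11; 33 = 3·11 + 0. gcd = 11; 614 mod 11 = 9. No.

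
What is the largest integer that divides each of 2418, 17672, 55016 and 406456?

2

gcd(2418, 17672): 17672 = 7·2418 + 746; 2418 = 3·746 + 180; 746 = 4·180 + 26; 180 = 6·26 + 24; 26 = 1·24 + 2; 24 = 12·2 + 0 → 2
gcd(2, 55016): 55016 = 27508·2 + 0 → 2
gcd(2, 406456): 406456 = 203228·2 + 0 → 2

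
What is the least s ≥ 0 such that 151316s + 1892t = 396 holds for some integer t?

34

gcd(151316, 1892) = 44 (Euclid: 151316 = 79·1892 + 1848; 1892 = 1·1848 + 44; 1848 = 42·44 + 0), and 44 | 396.
Extended Euclid: 151316·(-1) + 1892·(80) = 44. Scale by 9: s₀ = -9.
General solution s = s₀ + 43k; reducing mod 43 gives s = 34 (and t = -2719).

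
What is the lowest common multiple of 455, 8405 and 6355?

lcm(455, 8405) = 455·8405/gcd = 3824275/5 = 764855
lcm(764855, 6355) = 764855·6355/gcd = 4860653525/205 = 23710505

23710505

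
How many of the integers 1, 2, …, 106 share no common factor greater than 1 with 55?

77

Prime factors of 55: 5, 11. Count integers ≤ 106 divisible by none of them.
By inclusion–exclusion: 106 − ⌊106/5⌋ − ⌊106/11⌋ + ⌊106/55⌋ = 77.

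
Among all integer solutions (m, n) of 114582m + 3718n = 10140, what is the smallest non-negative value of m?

7

gcd(114582, 3718) = 338 (Euclid: 114582 = 30·3718 + 3042; 3718 = 1·3042 + 676; 3042 = 4·676 + 338; 676 = 2·338 + 0), and 338 | 10140.
Extended Euclid: 114582·(5) + 3718·(-154) = 338. Scale by 30: m₀ = 150.
General solution m = m₀ + 11t; reducing mod 11 gives m = 7 (and n = -213).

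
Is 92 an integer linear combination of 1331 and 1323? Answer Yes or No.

Yes

gcd(1331, 1323): 1331 = 1·1323 + 8; 1323 = 165·8 + 3; 8 = 2·3 + 2; 3 = 1·2 + 1; 2 = 2·1 + 0 → 1
1 divides 92, so a solution exists.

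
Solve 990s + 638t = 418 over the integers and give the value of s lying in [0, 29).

Reduce mod 638: 990s ≡ 418 (mod 638). With g = gcd(990, 638) = 22 dividing 418, divide through: 45s ≡ 19 (mod 29).
Since gcd(45, 29) = 1, s ≡ 19·(45)⁻¹ ≡ 3 (mod 29). Smallest non-negative: 3.

3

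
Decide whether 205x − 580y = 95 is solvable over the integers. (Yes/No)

Yes

By Bézout, 205x − 580y = 95 has integer solutions iff gcd(205, 580) | 95.
Euclid: 580 = 2·205 + 170; 205 = 1·170 + 35; 170 = 4·35 + 30; 35 = 1·30 + 5; 30 = 6·5 + 0. gcd = 5; 95 mod 5 = 0. Yes.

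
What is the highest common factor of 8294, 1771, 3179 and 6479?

gcd(8294, 1771): 8294 = 4·1771 + 1210; 1771 = 1·1210 + 561; 1210 = 2·561 + 88; 561 = 6·88 + 33; 88 = 2·33 + 22; 33 = 1·22 + 11; 22 = 2·11 + 0 → 11
gcd(11, 3179): 3179 = 289·11 + 0 → 11
gcd(11, 6479): 6479 = 589·11 + 0 → 11

11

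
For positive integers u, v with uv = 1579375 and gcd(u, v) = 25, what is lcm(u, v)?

63175

For any two positive integers, gcd × lcm equals their product. Hence lcm = 1579375 / 25 = 63175.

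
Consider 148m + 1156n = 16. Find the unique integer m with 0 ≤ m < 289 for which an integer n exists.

211

Reduce mod 1156: 148m ≡ 16 (mod 1156). With g = gcd(148, 1156) = 4 dividing 16, divide through: 37m ≡ 4 (mod 289).
Since gcd(37, 289) = 1, m ≡ 4·(37)⁻¹ ≡ 211 (mod 289). Smallest non-negative: 211.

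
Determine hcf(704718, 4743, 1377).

gcd(704718, 4743): 704718 = 148·4743 + 2754; 4743 = 1·2754 + 1989; 2754 = 1·1989 + 765; 1989 = 2·765 + 459; 765 = 1·459 + 306; 459 = 1·306 + 153; 306 = 2·153 + 0 → 153
gcd(153, 1377): 1377 = 9·153 + 0 → 153

153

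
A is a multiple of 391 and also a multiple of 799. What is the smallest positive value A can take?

391 = 17 · 23; 799 = 17 · 47
max exponents: 17 · 23 · 47 = 18377

18377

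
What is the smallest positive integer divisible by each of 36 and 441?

1764

gcd first: 441 = 12·36 + 9; 36 = 4·9 + 0 → gcd = 9
lcm = 36·441/gcd = 15876/9 = 1764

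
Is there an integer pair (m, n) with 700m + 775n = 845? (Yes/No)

No

By Bézout, 700m + 775n = 845 has integer solutions iff gcd(700, 775) | 845.
Euclid: 775 = 1·700 + 75; 700 = 9·75 + 25; 75 = 3·25 + 0. gcd = 25; 845 mod 25 = 20. No.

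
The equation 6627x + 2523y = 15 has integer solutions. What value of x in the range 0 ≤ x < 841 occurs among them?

233

gcd(6627, 2523) = 3 (Euclid: 6627 = 2·2523 + 1581; 2523 = 1·1581 + 942; 1581 = 1·942 + 639; 942 = 1·639 + 303; 639 = 2·303 + 33; 303 = 9·33 + 6; 33 = 5·6 + 3; 6 = 2·3 + 0), and 3 | 15.
Extended Euclid: 6627·(383) + 2523·(-1006) = 3. Scale by 5: x₀ = 1915.
General solution x = x₀ + 841t; reducing mod 841 gives x = 233 (and y = -612).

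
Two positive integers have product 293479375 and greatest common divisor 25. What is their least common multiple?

gcd·lcm = product, so lcm = 293479375/25 = 11739175.

11739175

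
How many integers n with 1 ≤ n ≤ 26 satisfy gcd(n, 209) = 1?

23

Prime factors of 209: 11, 19. Count integers ≤ 26 divisible by none of them.
By inclusion–exclusion: 26 − ⌊26/11⌋ − ⌊26/19⌋ + ⌊26/209⌋ = 23.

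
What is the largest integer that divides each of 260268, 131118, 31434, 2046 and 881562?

gcd(260268, 131118): 260268 = 1·131118 + 129150; 131118 = 1·129150 + 1968; 129150 = 65·1968 + 1230; 1968 = 1·1230 + 738; 1230 = 1·738 + 492; 738 = 1·492 + 246; 492 = 2·246 + 0 → 246
gcd(246, 31434): 31434 = 127·246 + 192; 246 = 1·192 + 54; 192 = 3·54 + 30; 54 = 1·30 + 24; 30 = 1·24 + 6; 24 = 4·6 + 0 → 6
gcd(6, 2046): 2046 = 341·6 + 0 → 6
gcd(6, 881562): 881562 = 146927·6 + 0 → 6

6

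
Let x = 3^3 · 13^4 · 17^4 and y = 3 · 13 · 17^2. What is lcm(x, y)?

64406968587

max exponent per prime: 3^3 · 13^4 · 17^4 = 64406968587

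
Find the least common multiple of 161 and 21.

gcd first: 161 = 7·21 + 14; 21 = 1·14 + 7; 14 = 2·7 + 0 → gcd = 7
lcm = 161·21/gcd = 3381/7 = 483

483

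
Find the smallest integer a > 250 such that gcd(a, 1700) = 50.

gcd(a, 1700) = 50 forces 50 | a; write a = 50s. Then gcd(50s, 50·34) = 50·gcd(s, 34), so need gcd(s, 34) = 1.
50s > 250 gives s ≥ 6. The least s ≥ 6 coprime to 34 is 7, so a = 50·7 = 350.

350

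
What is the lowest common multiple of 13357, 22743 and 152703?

13357 = 19² · 37; 22743 = 3² · 7 · 19²; 152703 = 3² · 19² · 47
lcm takes max exponent of each prime: 3² · 7 · 19² · 37 · 47 = 39550077

39550077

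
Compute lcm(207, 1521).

gcd first: 1521 = 7·207 + 72; 207 = 2·72 + 63; 72 = 1·63 + 9; 63 = 7·9 + 0 → gcd = 9
lcm = 207·1521/gcd = 314847/9 = 34983

34983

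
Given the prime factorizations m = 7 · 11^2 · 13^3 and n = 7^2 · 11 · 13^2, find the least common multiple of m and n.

max exponent per prime: 7^2 · 11^2 · 13^3 = 13026013

13026013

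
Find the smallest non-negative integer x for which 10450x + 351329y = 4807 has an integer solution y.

Euclid: 351329 = 33·10450 + 6479; 10450 = 1·6479 + 3971; 6479 = 1·3971 + 2508; 3971 = 1·2508 + 1463; 2508 = 1·1463 + 1045; 1463 = 1·1045 + 418; 1045 = 2·418 + 209; 418 = 2·209 + 0 → gcd = 209; 4807 = 209·23.
Back-substitution yields 10450·(-706) + 351329·(21) = 209, so one solution is x = -706·23 = -16238, y = 21·23 = 483.
Solutions in x differ by 351329/209 = 1681; the one in [0, 1681) is -16238 mod 1681 = 572.

572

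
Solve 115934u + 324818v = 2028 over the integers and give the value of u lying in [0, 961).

933

Euclid: 324818 = 2·115934 + 92950; 115934 = 1·92950 + 22984; 92950 = 4·22984 + 1014; 22984 = 22·1014 + 676; 1014 = 1·676 + 338; 676 = 2·338 + 0 → gcd = 338; 2028 = 338·6.
Back-substitution yields 115934·(-325) + 324818·(116) = 338, so one solution is u = -325·6 = -1950, v = 116·6 = 696.
Solutions in u differ by 324818/338 = 961; the one in [0, 961) is -1950 mod 961 = 933.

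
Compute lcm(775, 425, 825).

434775

775 = 5² · 31; 425 = 5² · 17; 825 = 3 · 5² · 11
lcm takes max exponent of each prime: 3 · 5² · 11 · 17 · 31 = 434775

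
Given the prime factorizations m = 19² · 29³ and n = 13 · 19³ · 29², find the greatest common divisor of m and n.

303601

min exponent per shared prime: 19² · 29² = 303601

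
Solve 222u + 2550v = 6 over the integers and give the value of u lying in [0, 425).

Reduce mod 2550: 222u ≡ 6 (mod 2550). With g = gcd(222, 2550) = 6 dividing 6, divide through: 37u ≡ 1 (mod 425).
Since gcd(37, 425) = 1, u ≡ 1·(37)⁻¹ ≡ 23 (mod 425). Smallest non-negative: 23.

23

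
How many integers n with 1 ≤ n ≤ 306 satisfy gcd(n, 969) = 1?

Prime factors of 969: 3, 17, 19. Count integers ≤ 306 divisible by none of them.
By inclusion–exclusion: 306 − ⌊306/3⌋ − ⌊306/17⌋ − ⌊306/19⌋ + ⌊306/51⌋ + ⌊306/57⌋ + ⌊306/323⌋ − ⌊306/969⌋ = 181.

181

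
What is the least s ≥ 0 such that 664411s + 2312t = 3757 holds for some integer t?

7

Euclid: 664411 = 287·2312 + 867; 2312 = 2·867 + 578; 867 = 1·578 + 289; 578 = 2·289 + 0 → gcd = 289; 3757 = 289·13.
Back-substitution yields 664411·(3) + 2312·(-862) = 289, so one solution is s = 3·13 = 39, t = -862·13 = -11206.
Solutions in s differ by 2312/289 = 8; the one in [0, 8) is 39 mod 8 = 7.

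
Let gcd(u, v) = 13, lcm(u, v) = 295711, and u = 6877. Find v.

Using uv = gcd(u,v)·lcm(u,v) = 13·295711 = 3844243, we get v = 3844243/6877 = 559.

559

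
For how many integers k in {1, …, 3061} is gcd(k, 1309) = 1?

1309 = 7·11·17. Inclusion–exclusion on these primes:
3061 − ⌊3061/7⌋ − ⌊3061/11⌋ − ⌊3061/17⌋ + ⌊3061/77⌋ + ⌊3061/119⌋ + ⌊3061/187⌋ − ⌊3061/1309⌋ = 2244

2244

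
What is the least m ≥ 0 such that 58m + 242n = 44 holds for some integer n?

55

Euclid: 242 = 4·58 + 10; 58 = 5·10 + 8; 10 = 1·8 + 2; 8 = 4·2 + 0 → gcd = 2; 44 = 2·22.
Back-substitution yields 58·(-25) + 242·(6) = 2, so one solution is m = -25·22 = -550, n = 6·22 = 132.
Solutions in m differ by 242/2 = 121; the one in [0, 121) is -550 mod 121 = 55.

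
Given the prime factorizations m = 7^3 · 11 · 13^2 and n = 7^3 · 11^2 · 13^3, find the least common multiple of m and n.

91182091

max exponent per prime: 7^3 · 11^2 · 13^3 = 91182091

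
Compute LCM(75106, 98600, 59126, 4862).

lcm(75106, 98600) = 75106·98600/gcd = 7405451600/34 = 217807400
lcm(217807400, 59126) = 217807400·59126/gcd = 12878080332400/1598 = 8058873800
lcm(8058873800, 4862) = 8058873800·4862/gcd = 39182244415600/34 = 1152418953400

1152418953400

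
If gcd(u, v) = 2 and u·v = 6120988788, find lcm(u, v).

3060494394

Since gcd(u,v)·lcm(u,v) = uv, lcm = 6120988788/2 = 3060494394.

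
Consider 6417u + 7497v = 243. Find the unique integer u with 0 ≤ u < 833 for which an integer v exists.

687

Reduce mod 7497: 6417u ≡ 243 (mod 7497). With g = gcd(6417, 7497) = 9 dividing 243, divide through: 713u ≡ 27 (mod 833).
Since gcd(713, 833) = 1, u ≡ 27·(713)⁻¹ ≡ 687 (mod 833). Smallest non-negative: 687.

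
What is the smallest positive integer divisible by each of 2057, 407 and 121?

2057 = 11² · 17; 407 = 11 · 37; 121 = 11²
lcm takes max exponent of each prime: 11² · 17 · 37 = 76109

76109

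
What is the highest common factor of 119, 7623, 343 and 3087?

gcd(119, 7623): 7623 = 64·119 + 7; 119 = 17·7 + 0 → 7
gcd(7, 343): 343 = 49·7 + 0 → 7
gcd(7, 3087): 3087 = 441·7 + 0 → 7

7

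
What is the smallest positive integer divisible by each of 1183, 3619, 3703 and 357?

1183 = 7 · 13²; 3619 = 7 · 11 · 47; 3703 = 7 · 23²; 357 = 3 · 7 · 17
lcm takes max exponent of each prime: 3 · 7 · 11 · 13² · 17 · 23² · 47 = 16500653169

16500653169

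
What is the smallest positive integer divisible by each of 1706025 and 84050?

1706025 = 3 · 5² · 23² · 43; 84050 = 2 · 5² · 41²
max exponents: 2 · 3 · 5² · 23² · 41² · 43 = 5735656050

5735656050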